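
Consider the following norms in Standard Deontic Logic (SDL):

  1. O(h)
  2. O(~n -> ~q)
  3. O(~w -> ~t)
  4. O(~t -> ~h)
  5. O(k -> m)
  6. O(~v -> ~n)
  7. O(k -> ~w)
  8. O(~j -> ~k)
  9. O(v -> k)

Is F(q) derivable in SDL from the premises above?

Yes

From premise 1 we have O(h).
Premise 4, O(~t -> ~h), contraposes to O(h -> t); with O(h) we get O(t).
Premise 3, O(~w -> ~t), contraposes to O(t -> w); with O(t) we get O(w).
The contrapositive of premise 7 (O(k -> ~w)) is O(w -> ~k), and O(w) is already established, so O(~k).
Premise 9 is O(v -> k); contrapositively O(~k -> ~v). Since O(~k) holds, K gives O(~v).
With premise 6, O(~v -> ~n), the K-axiom yields O(~n).
Applying K to premise 2 (O(~n -> ~q)) and O(~n) yields O(~q).
Premises 5, 8 do not contribute to this derivation.
So O(~q) holds, i.e. F(q). The claim follows.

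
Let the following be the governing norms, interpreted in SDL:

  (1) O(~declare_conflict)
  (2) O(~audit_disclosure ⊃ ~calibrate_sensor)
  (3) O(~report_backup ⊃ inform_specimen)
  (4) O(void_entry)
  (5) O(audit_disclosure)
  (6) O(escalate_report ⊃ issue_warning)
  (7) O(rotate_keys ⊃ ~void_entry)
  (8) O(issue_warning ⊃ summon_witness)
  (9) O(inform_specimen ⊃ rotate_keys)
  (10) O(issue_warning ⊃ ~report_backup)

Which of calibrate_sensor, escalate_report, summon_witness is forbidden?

Premise 4 gives O(void_entry).
Premise 7 is O(rotate_keys ⊃ ~void_entry); contrapositively O(void_entry ⊃ ~rotate_keys). Since O(void_entry) holds, K gives O(~rotate_keys).
The contrapositive of premise 9 (O(inform_specimen ⊃ rotate_keys)) is O(~rotate_keys ⊃ ~inform_specimen), and O(~rotate_keys) is already established, so O(~inform_specimen).
The contrapositive of premise 3 (O(~report_backup ⊃ inform_specimen)) is O(~inform_specimen ⊃ report_backup), and O(~inform_specimen) is already established, so O(report_backup).
The contrapositive of premise 10 (O(issue_warning ⊃ ~report_backup)) is O(report_backup ⊃ ~issue_warning), and O(report_backup) is already established, so O(~issue_warning).
Premise 6 is O(escalate_report ⊃ issue_warning); contrapositively O(~issue_warning ⊃ ~escalate_report). Since O(~issue_warning) holds, K gives O(~escalate_report).
So O(~escalate_report) holds, i.e. escalate_report is forbidden. None of the other listed options is forbidden under the premises.

escalate_report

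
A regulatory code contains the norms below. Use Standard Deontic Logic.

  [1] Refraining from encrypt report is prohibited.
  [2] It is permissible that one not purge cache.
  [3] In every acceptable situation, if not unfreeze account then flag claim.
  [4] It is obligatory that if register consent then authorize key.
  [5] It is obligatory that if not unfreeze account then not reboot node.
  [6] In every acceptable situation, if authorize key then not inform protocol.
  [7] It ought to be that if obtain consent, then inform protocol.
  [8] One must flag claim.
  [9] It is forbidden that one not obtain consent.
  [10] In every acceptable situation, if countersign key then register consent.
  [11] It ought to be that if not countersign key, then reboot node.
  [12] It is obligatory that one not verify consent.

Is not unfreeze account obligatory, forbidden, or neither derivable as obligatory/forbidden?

Forbidden

F(¬obtain_consent) at premise 9 means O(obtain_consent).
From O(obtain_consent) and premise 7, O(obtain_consent → inform_protocol), we obtain O(inform_protocol).
The contrapositive of premise 6 (O(authorize_key → ¬inform_protocol)) is O(inform_protocol → ¬authorize_key), and O(inform_protocol) is already established, so O(¬authorize_key).
Premise 4 is O(register_consent → authorize_key); contrapositively O(¬authorize_key → ¬register_consent). Since O(¬authorize_key) holds, K gives O(¬register_consent).
Premise 10 is O(countersign_key → register_consent); contrapositively O(¬register_consent → ¬countersign_key). Since O(¬register_consent) holds, K gives O(¬countersign_key).
Premise 11 is O(¬countersign_key → reboot_node); since O(¬countersign_key), deontic closure gives O(reboot_node).
Premise 5 is O(¬unfreeze_account → ¬reboot_node); contrapositively O(reboot_node → unfreeze_account). Since O(reboot_node) holds, K gives O(unfreeze_account).
Premises 1, 2, 3, 8, 12 do not contribute to this derivation.
Thus O(unfreeze_account), which is F(¬unfreeze_account): ¬unfreeze_account is forbidden.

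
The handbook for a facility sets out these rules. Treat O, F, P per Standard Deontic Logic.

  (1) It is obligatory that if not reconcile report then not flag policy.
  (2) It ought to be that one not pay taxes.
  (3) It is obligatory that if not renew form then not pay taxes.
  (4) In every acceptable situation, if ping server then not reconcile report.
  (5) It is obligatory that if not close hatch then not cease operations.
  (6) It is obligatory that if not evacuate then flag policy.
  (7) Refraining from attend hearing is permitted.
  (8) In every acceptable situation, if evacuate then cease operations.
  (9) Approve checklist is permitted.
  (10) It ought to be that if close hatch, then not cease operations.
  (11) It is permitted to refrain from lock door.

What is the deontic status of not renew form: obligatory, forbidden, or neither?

Neither

Premise 3 is O(¬renew_form → ¬pay_taxes); even if O(¬pay_taxes) held, inferring O(¬renew_form) would be affirming the consequent — invalid.
No premise or chain of K-axiom applications forces O(¬renew_form), and none forces O(renew_form). So ¬renew_form is neither obligatory nor forbidden under these norms.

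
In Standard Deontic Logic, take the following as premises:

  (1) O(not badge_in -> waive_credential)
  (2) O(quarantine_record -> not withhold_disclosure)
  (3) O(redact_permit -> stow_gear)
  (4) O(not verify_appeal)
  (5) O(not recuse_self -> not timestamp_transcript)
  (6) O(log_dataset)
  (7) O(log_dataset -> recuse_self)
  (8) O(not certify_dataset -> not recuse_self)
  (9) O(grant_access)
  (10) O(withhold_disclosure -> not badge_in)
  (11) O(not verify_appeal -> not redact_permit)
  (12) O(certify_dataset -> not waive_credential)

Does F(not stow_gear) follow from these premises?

No

Premise 3 is O(redact_permit -> stow_gear), but O(redact_permit) is not derivable from the premises, so it does not yield O(stow_gear).
No other premise forces O(stow_gear). An ideal world satisfying every premise can still have not stow_gear true, so F(not stow_gear) is not derivable.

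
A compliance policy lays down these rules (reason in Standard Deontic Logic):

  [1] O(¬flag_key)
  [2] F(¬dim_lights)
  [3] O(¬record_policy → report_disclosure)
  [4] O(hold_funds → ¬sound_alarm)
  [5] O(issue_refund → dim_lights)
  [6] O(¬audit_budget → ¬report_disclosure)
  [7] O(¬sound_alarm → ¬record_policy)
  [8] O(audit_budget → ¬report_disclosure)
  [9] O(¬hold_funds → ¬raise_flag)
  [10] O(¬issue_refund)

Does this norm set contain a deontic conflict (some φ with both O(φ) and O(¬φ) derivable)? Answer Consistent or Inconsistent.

Premise 5 is O(issue_refund → dim_lights); even if O(dim_lights) held, inferring O(issue_refund) would be affirming the consequent — invalid.
So O(issue_refund) is not derivable, and the apparent clash with O(¬issue_refund) does not arise.
A world satisfying every obligation exists (e.g. audit_budget=false, dim_lights=true, flag_key=false, hold_funds=false, issue_refund=false, raise_flag=false, record_policy=true, report_disclosure=false, sound_alarm=true); no atom is both obligatory and forbidden, so the set is consistent.

Consistent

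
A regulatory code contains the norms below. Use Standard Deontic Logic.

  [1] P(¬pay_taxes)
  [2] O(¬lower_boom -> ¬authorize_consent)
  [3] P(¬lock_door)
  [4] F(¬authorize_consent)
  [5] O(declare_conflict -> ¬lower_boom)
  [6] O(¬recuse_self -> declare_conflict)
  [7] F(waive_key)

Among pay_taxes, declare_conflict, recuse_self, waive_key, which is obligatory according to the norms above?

F(¬authorize_consent) at premise 4 means O(authorize_consent).
The contrapositive of premise 2 (O(¬lower_boom -> ¬authorize_consent)) is O(authorize_consent -> lower_boom), and O(authorize_consent) is already established, so O(lower_boom).
Premise 5, O(declare_conflict -> ¬lower_boom), contraposes to O(lower_boom -> ¬declare_conflict); with O(lower_boom) we get O(¬declare_conflict).
Premise 6, O(¬recuse_self -> declare_conflict), contraposes to O(¬declare_conflict -> recuse_self); with O(¬declare_conflict) we get O(recuse_self).
So O(recuse_self) holds — recuse_self is obligatory. None of the other listed options is made obligatory by any chain of premises.

recuse_self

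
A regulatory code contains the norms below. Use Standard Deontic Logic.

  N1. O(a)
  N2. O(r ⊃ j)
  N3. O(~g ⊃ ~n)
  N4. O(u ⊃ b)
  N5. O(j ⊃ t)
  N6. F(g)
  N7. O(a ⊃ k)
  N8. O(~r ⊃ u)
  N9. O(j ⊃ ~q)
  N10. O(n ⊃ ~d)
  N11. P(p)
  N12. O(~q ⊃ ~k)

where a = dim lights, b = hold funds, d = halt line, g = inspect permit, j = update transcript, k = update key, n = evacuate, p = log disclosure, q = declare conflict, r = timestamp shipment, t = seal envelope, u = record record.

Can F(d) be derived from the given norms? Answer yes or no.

Premise 10 is O(n ⊃ ~d), but O(n) is not derivable from the premises, so it does not yield O(~d).
No other premise forces O(~d). An ideal world satisfying every premise can still have d true, so F(d) is not derivable.

No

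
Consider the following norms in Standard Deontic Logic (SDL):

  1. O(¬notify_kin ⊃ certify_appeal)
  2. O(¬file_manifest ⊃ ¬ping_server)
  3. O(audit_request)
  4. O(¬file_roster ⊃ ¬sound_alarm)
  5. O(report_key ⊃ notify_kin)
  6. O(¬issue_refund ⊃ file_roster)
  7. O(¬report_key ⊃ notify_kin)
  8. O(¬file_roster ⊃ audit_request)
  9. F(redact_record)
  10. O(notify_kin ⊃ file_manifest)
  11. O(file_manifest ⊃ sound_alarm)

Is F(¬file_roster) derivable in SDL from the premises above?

Yes

By case analysis on report_key: premise 5 gives O(report_key ⊃ notify_kin) and premise 7 gives O(¬report_key ⊃ notify_kin), so O(notify_kin) either way.
Applying K to premise 10 (O(notify_kin ⊃ file_manifest)) and O(notify_kin) yields O(file_manifest).
From O(file_manifest) and premise 11, O(file_manifest ⊃ sound_alarm), we obtain O(sound_alarm).
Premise 4 is O(¬file_roster ⊃ ¬sound_alarm); contrapositively O(sound_alarm ⊃ file_roster). Since O(sound_alarm) holds, K gives O(file_roster).
Premises 1, 2, 3, 6, 8, 9 do not contribute to this derivation.
So O(file_roster) holds, i.e. F(¬file_roster). The claim follows.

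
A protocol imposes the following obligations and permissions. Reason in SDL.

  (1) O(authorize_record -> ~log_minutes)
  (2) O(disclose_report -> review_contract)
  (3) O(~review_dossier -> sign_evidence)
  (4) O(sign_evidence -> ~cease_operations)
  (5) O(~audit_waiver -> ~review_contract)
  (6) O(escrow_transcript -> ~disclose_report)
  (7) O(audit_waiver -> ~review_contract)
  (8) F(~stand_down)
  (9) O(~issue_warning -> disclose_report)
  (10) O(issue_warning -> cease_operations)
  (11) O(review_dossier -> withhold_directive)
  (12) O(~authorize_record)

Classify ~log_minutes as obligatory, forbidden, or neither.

Premise 1 is O(authorize_record -> ~log_minutes), but O(authorize_record) is not derivable from the premises, so it does not yield O(~log_minutes).
No premise or chain of K-axiom applications forces O(~log_minutes), and none forces O(log_minutes). So ~log_minutes is neither obligatory nor forbidden under these norms.

Neither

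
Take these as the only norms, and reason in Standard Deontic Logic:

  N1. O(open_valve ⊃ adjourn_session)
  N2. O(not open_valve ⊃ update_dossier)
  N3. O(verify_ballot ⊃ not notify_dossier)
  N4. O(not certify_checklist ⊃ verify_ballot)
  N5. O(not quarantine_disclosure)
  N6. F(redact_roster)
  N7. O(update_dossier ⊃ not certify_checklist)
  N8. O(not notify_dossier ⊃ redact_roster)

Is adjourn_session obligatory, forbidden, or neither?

F(redact_roster) at premise 6 means O(not redact_roster).
The contrapositive of premise 8 (O(not notify_dossier ⊃ redact_roster)) is O(not redact_roster ⊃ notify_dossier), and O(not redact_roster) is already established, so O(notify_dossier).
Premise 3 is O(verify_ballot ⊃ not notify_dossier); contrapositively O(notify_dossier ⊃ not verify_ballot). Since O(notify_dossier) holds, K gives O(not verify_ballot).
Premise 4, O(not certify_checklist ⊃ verify_ballot), contraposes to O(not verify_ballot ⊃ certify_checklist); with O(not verify_ballot) we get O(certify_checklist).
Premise 7 is O(update_dossier ⊃ not certify_checklist); contrapositively O(certify_checklist ⊃ not update_dossier). Since O(certify_checklist) holds, K gives O(not update_dossier).
Premise 2 is O(not open_valve ⊃ update_dossier); contrapositively O(not update_dossier ⊃ open_valve). Since O(not update_dossier) holds, K gives O(open_valve).
With premise 1, O(open_valve ⊃ adjourn_session), the K-axiom yields O(adjourn_session).
Premise 5 does not contribute to this derivation.
Hence adjourn_session is obligatory.

Obligatory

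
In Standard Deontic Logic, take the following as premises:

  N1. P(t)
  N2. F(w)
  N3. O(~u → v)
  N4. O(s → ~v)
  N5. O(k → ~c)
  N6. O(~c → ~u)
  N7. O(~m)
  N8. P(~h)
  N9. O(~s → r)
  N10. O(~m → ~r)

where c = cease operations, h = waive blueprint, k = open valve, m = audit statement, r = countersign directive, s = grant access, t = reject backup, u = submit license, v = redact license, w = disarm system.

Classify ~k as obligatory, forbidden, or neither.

Obligatory

Premise 7 states O(~m) outright.
With premise 10, O(~m → ~r), the K-axiom yields O(~r).
Premise 9, O(~s → r), contraposes to O(~r → s); with O(~r) we get O(s).
From O(s) and premise 4, O(s → ~v), we obtain O(~v).
The contrapositive of premise 3 (O(~u → v)) is O(~v → u), and O(~v) is already established, so O(u).
Premise 6 is O(~c → ~u); contrapositively O(u → c). Since O(u) holds, K gives O(c).
Premise 5 is O(k → ~c); contrapositively O(c → ~k). Since O(c) holds, K gives O(~k).
Premises 1, 2, 8 do not contribute to this derivation.
Hence ~k is obligatory.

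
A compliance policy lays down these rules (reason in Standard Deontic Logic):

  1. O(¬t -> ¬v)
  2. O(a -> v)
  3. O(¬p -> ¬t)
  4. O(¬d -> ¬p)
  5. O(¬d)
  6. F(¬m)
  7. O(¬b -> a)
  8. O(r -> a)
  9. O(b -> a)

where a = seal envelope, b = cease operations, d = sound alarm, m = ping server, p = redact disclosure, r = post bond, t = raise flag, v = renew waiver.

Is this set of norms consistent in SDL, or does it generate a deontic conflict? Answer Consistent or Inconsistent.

Premises 9 and 7 are O(b -> a) and O(¬b -> a); every ideal world satisfies b or ¬b, so in either case a holds — hence O(a).
From O(a) and premise 2, O(a -> v), we obtain O(v).
Premise 1, O(¬t -> ¬v), contraposes to O(v -> t); with O(v) we get O(t).
Premise 3, O(¬p -> ¬t), contraposes to O(t -> p); with O(t) we get O(p).
Premise 4, O(¬d -> ¬p), contraposes to O(p -> d); with O(p) we get O(d).
But premise 5 directly asserts O(¬d).
We now have both O(d) and O(¬d) — d is simultaneously obligatory and forbidden, violating the D-axiom.

Inconsistent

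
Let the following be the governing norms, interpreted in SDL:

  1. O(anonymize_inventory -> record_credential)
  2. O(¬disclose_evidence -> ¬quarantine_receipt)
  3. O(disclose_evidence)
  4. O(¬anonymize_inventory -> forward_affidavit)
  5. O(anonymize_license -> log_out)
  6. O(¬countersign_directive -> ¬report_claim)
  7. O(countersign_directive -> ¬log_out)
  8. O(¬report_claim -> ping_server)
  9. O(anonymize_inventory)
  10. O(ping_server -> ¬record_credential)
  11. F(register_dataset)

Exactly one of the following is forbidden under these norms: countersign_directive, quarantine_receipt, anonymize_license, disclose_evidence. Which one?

anonymize_license

Premise 9 states O(anonymize_inventory) outright.
Premise 1 is O(anonymize_inventory -> record_credential); since O(anonymize_inventory), deontic closure gives O(record_credential).
The contrapositive of premise 10 (O(ping_server -> ¬record_credential)) is O(record_credential -> ¬ping_server), and O(record_credential) is already established, so O(¬ping_server).
Premise 8 is O(¬report_claim -> ping_server); contrapositively O(¬ping_server -> report_claim). Since O(¬ping_server) holds, K gives O(report_claim).
Premise 6 is O(¬countersign_directive -> ¬report_claim); contrapositively O(report_claim -> countersign_directive). Since O(report_claim) holds, K gives O(countersign_directive).
Applying K to premise 7 (O(countersign_directive -> ¬log_out)) and O(countersign_directive) yields O(¬log_out).
Premise 5 is O(anonymize_license -> log_out); contrapositively O(¬log_out -> ¬anonymize_license). Since O(¬log_out) holds, K gives O(¬anonymize_license).
So O(¬anonymize_license) holds, i.e. anonymize_license is forbidden. None of the other listed options is forbidden under the premises.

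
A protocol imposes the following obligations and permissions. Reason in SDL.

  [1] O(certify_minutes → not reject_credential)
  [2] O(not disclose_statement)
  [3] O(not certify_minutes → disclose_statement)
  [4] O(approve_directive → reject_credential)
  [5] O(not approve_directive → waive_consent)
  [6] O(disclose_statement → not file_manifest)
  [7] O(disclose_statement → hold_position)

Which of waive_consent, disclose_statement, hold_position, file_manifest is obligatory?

From premise 2 we have O(not disclose_statement).
Premise 3 is O(not certify_minutes → disclose_statement); contrapositively O(not disclose_statement → certify_minutes). Since O(not disclose_statement) holds, K gives O(certify_minutes).
Premise 1 is O(certify_minutes → not reject_credential); since O(certify_minutes), deontic closure gives O(not reject_credential).
Premise 4 is O(approve_directive → reject_credential); contrapositively O(not reject_credential → not approve_directive). Since O(not reject_credential) holds, K gives O(not approve_directive).
With premise 5, O(not approve_directive → waive_consent), the K-axiom yields O(waive_consent).
So O(waive_consent) holds — waive_consent is obligatory. None of the other listed options is made obligatory by any chain of premises.

waive_consent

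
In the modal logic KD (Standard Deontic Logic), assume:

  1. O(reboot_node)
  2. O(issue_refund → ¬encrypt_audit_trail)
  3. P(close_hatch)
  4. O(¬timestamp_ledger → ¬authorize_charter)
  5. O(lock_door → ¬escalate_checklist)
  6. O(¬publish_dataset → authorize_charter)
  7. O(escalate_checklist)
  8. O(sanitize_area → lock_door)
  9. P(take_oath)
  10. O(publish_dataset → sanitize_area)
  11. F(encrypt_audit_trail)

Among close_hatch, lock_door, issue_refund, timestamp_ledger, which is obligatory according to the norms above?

From premise 7 we have O(escalate_checklist).
Premise 5 is O(lock_door → ¬escalate_checklist); contrapositively O(escalate_checklist → ¬lock_door). Since O(escalate_checklist) holds, K gives O(¬lock_door).
Premise 8 is O(sanitize_area → lock_door); contrapositively O(¬lock_door → ¬sanitize_area). Since O(¬lock_door) holds, K gives O(¬sanitize_area).
Premise 10, O(publish_dataset → sanitize_area), contraposes to O(¬sanitize_area → ¬publish_dataset); with O(¬sanitize_area) we get O(¬publish_dataset).
Applying K to premise 6 (O(¬publish_dataset → authorize_charter)) and O(¬publish_dataset) yields O(authorize_charter).
Premise 4 is O(¬timestamp_ledger → ¬authorize_charter); contrapositively O(authorize_charter → timestamp_ledger). Since O(authorize_charter) holds, K gives O(timestamp_ledger).
So O(timestamp_ledger) holds — timestamp_ledger is obligatory. None of the other listed options is made obligatory by any chain of premises.

timestamp_ledger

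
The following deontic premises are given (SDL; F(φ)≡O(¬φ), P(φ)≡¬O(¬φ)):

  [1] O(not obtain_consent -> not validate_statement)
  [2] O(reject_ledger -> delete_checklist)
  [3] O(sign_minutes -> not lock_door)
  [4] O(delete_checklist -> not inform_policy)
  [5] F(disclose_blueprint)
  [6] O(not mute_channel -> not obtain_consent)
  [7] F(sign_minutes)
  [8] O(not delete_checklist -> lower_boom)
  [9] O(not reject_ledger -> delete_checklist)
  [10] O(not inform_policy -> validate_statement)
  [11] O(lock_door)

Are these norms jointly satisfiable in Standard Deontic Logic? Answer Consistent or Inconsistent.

Consistent

Premise 3 is O(sign_minutes -> not lock_door), but O(sign_minutes) is not derivable from the premises, so it does not yield O(not lock_door).
So O(not lock_door) is not derivable, and the apparent clash with O(lock_door) does not arise.
A world satisfying every obligation exists (e.g. delete_checklist=true, disclose_blueprint=false, inform_policy=false, lock_door=true, lower_boom=false, mute_channel=true, obtain_consent=true, reject_ledger=false, sign_minutes=false, validate_statement=true); no atom is both obligatory and forbidden, so the set is consistent.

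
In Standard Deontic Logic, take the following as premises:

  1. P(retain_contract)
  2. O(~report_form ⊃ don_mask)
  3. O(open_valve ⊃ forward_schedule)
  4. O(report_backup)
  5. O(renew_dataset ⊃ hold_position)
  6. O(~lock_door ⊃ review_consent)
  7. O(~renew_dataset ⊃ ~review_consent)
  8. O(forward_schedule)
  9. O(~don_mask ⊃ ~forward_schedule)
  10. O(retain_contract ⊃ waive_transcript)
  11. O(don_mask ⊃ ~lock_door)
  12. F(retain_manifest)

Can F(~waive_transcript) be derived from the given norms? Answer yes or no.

Premise 10 is O(retain_contract ⊃ waive_transcript), but O(retain_contract) is not derivable from the premises (the permission P(retain_contract) asserts only ~O(~retain_contract), not O(retain_contract)), so it does not yield O(waive_transcript).
No other premise forces O(waive_transcript). An ideal world satisfying every premise can still have ~waive_transcript true, so F(~waive_transcript) is not derivable.

No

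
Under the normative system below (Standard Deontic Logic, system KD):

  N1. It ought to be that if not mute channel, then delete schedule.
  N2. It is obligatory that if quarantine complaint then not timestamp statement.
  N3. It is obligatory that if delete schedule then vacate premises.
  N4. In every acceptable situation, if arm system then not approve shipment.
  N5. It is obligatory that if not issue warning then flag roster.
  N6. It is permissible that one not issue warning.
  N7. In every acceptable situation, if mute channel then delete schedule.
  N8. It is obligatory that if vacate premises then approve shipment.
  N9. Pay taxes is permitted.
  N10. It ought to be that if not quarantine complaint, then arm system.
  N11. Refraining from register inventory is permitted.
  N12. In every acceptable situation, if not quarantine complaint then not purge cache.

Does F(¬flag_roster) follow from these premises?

No

Premise 5 is O(¬issue_warning → flag_roster), but O(¬issue_warning) is not derivable from the premises (the permission P(¬issue_warning) asserts only ¬O(issue_warning), not O(¬issue_warning)), so it does not yield O(flag_roster).
No other premise forces O(flag_roster). An ideal world satisfying every premise can still have ¬flag_roster true, so F(¬flag_roster) is not derivable.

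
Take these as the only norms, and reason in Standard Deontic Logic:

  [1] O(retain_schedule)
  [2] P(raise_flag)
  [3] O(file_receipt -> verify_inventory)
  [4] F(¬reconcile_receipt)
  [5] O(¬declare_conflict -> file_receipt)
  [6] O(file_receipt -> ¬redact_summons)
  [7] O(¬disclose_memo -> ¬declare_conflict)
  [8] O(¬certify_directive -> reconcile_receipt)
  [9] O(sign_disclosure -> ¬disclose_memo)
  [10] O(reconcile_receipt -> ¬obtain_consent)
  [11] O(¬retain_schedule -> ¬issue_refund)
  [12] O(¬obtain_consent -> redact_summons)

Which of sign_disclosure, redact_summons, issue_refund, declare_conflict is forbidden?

Premise 4, F(¬reconcile_receipt), is equivalent to O(reconcile_receipt).
Premise 10 is O(reconcile_receipt -> ¬obtain_consent); since O(reconcile_receipt), deontic closure gives O(¬obtain_consent).
From O(¬obtain_consent) and premise 12, O(¬obtain_consent -> redact_summons), we obtain O(redact_summons).
Premise 6, O(file_receipt -> ¬redact_summons), contraposes to O(redact_summons -> ¬file_receipt); with O(redact_summons) we get O(¬file_receipt).
Premise 5, O(¬declare_conflict -> file_receipt), contraposes to O(¬file_receipt -> declare_conflict); with O(¬file_receipt) we get O(declare_conflict).
Premise 7 is O(¬disclose_memo -> ¬declare_conflict); contrapositively O(declare_conflict -> disclose_memo). Since O(declare_conflict) holds, K gives O(disclose_memo).
Premise 9 is O(sign_disclosure -> ¬disclose_memo); contrapositively O(disclose_memo -> ¬sign_disclosure). Since O(disclose_memo) holds, K gives O(¬sign_disclosure).
So O(¬sign_disclosure) holds, i.e. sign_disclosure is forbidden. None of the other listed options is forbidden under the premises.

sign_disclosure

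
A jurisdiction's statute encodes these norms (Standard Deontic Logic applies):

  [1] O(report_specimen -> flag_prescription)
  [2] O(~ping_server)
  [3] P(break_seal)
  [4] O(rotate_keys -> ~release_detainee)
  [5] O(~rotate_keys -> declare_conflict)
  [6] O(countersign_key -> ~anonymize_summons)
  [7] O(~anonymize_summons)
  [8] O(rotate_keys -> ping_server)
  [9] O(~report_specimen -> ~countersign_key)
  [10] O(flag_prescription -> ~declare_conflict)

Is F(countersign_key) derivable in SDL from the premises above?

Premise 2 states O(~ping_server) outright.
Premise 8 is O(rotate_keys -> ping_server); contrapositively O(~ping_server -> ~rotate_keys). Since O(~ping_server) holds, K gives O(~rotate_keys).
Premise 5 is O(~rotate_keys -> declare_conflict); since O(~rotate_keys), deontic closure gives O(declare_conflict).
Premise 10 is O(flag_prescription -> ~declare_conflict); contrapositively O(declare_conflict -> ~flag_prescription). Since O(declare_conflict) holds, K gives O(~flag_prescription).
The contrapositive of premise 1 (O(report_specimen -> flag_prescription)) is O(~flag_prescription -> ~report_specimen), and O(~flag_prescription) is already established, so O(~report_specimen).
Applying K to premise 9 (O(~report_specimen -> ~countersign_key)) and O(~report_specimen) yields O(~countersign_key).
Premises 3, 4, 6, 7 do not contribute to this derivation.
So O(~countersign_key) holds, i.e. F(countersign_key). The claim follows.

Yes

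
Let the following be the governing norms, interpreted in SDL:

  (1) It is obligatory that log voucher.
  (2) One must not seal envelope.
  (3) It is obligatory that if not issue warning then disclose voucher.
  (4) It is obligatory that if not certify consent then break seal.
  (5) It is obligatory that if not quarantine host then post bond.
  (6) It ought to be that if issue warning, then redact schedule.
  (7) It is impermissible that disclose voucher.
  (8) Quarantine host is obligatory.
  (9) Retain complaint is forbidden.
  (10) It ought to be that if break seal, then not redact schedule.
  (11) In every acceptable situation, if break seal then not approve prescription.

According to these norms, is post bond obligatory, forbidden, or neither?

Neither

Premise 5 is O(¬quarantine_host → post_bond), but O(¬quarantine_host) is not derivable from the premises, so it does not yield O(post_bond).
No premise or chain of K-axiom applications forces O(post_bond), and none forces O(¬post_bond). So post_bond is neither obligatory nor forbidden under these norms.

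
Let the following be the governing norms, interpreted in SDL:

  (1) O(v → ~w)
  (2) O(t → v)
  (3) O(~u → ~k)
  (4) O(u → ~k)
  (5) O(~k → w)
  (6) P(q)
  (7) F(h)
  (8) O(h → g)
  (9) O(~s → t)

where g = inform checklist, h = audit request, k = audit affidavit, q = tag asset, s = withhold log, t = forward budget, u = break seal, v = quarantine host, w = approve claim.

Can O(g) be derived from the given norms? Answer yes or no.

Premise 8 is O(h → g), but O(h) is not derivable from the premises, so it does not yield O(g).
No other premise forces O(g). An ideal world satisfying every premise can still have g false, so O(g) is not derivable.

No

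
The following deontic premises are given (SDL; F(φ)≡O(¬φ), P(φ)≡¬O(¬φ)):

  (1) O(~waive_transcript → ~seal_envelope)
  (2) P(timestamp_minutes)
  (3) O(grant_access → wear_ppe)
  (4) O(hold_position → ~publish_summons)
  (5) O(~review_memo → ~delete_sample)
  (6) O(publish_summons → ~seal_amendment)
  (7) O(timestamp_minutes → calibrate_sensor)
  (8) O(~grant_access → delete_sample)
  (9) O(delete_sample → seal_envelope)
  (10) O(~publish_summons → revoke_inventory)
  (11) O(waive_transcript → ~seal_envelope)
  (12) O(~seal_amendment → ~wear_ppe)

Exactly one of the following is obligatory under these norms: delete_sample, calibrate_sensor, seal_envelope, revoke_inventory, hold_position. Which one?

Premises 11 and 1 are O(waive_transcript → ~seal_envelope) and O(~waive_transcript → ~seal_envelope); every ideal world satisfies waive_transcript or ~waive_transcript, so in either case ~seal_envelope holds — hence O(~seal_envelope).
Premise 9, O(delete_sample → seal_envelope), contraposes to O(~seal_envelope → ~delete_sample); with O(~seal_envelope) we get O(~delete_sample).
Premise 8 is O(~grant_access → delete_sample); contrapositively O(~delete_sample → grant_access). Since O(~delete_sample) holds, K gives O(grant_access).
Applying K to premise 3 (O(grant_access → wear_ppe)) and O(grant_access) yields O(wear_ppe).
The contrapositive of premise 12 (O(~seal_amendment → ~wear_ppe)) is O(wear_ppe → seal_amendment), and O(wear_ppe) is already established, so O(seal_amendment).
Premise 6 is O(publish_summons → ~seal_amendment); contrapositively O(seal_amendment → ~publish_summons). Since O(seal_amendment) holds, K gives O(~publish_summons).
Premise 10 is O(~publish_summons → revoke_inventory); since O(~publish_summons), deontic closure gives O(revoke_inventory).
So O(revoke_inventory) holds — revoke_inventory is obligatory. None of the other listed options is made obligatory by any chain of premises.

revoke_inventory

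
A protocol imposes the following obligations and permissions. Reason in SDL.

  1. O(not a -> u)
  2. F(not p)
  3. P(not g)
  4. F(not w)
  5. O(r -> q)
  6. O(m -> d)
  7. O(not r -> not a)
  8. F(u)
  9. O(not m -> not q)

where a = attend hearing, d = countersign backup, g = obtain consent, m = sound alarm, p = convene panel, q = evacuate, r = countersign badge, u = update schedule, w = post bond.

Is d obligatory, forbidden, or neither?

Obligatory

Premise 8, F(u), is equivalent to O(not u).
Premise 1, O(not a -> u), contraposes to O(not u -> a); with O(not u) we get O(a).
Premise 7 is O(not r -> not a); contrapositively O(a -> r). Since O(a) holds, K gives O(r).
From O(r) and premise 5, O(r -> q), we obtain O(q).
Premise 9 is O(not m -> not q); contrapositively O(q -> m). Since O(q) holds, K gives O(m).
From O(m) and premise 6, O(m -> d), we obtain O(d).
Premises 2, 3, 4 do not contribute to this derivation.
Hence d is obligatory.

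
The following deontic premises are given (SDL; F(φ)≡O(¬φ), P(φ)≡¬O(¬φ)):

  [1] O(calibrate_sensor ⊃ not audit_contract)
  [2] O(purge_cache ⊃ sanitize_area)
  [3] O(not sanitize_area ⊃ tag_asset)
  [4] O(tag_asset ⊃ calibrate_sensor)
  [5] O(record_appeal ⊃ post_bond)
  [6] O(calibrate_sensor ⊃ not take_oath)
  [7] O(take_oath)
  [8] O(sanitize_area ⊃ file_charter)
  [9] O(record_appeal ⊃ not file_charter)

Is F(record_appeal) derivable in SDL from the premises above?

Premise 7 gives O(take_oath).
Premise 6 is O(calibrate_sensor ⊃ not take_oath); contrapositively O(take_oath ⊃ not calibrate_sensor). Since O(take_oath) holds, K gives O(not calibrate_sensor).
Premise 4, O(tag_asset ⊃ calibrate_sensor), contraposes to O(not calibrate_sensor ⊃ not tag_asset); with O(not calibrate_sensor) we get O(not tag_asset).
Premise 3 is O(not sanitize_area ⊃ tag_asset); contrapositively O(not tag_asset ⊃ sanitize_area). Since O(not tag_asset) holds, K gives O(sanitize_area).
With premise 8, O(sanitize_area ⊃ file_charter), the K-axiom yields O(file_charter).
The contrapositive of premise 9 (O(record_appeal ⊃ not file_charter)) is O(file_charter ⊃ not record_appeal), and O(file_charter) is already established, so O(not record_appeal).
Premises 1, 2, 5 do not contribute to this derivation.
So O(not record_appeal) holds, i.e. F(record_appeal). The claim follows.

Yes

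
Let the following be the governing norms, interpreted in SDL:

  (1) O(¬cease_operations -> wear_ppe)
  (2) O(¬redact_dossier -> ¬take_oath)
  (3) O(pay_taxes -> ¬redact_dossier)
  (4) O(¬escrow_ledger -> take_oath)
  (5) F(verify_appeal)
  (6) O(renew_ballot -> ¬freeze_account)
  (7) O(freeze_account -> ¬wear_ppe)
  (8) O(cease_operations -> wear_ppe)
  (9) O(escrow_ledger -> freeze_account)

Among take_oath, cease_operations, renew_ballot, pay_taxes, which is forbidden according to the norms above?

pay_taxes

By case analysis on cease_operations: premise 8 gives O(cease_operations -> wear_ppe) and premise 1 gives O(¬cease_operations -> wear_ppe), so O(wear_ppe) either way.
Premise 7 is O(freeze_account -> ¬wear_ppe); contrapositively O(wear_ppe -> ¬freeze_account). Since O(wear_ppe) holds, K gives O(¬freeze_account).
The contrapositive of premise 9 (O(escrow_ledger -> freeze_account)) is O(¬freeze_account -> ¬escrow_ledger), and O(¬freeze_account) is already established, so O(¬escrow_ledger).
With premise 4, O(¬escrow_ledger -> take_oath), the K-axiom yields O(take_oath).
Premise 2, O(¬redact_dossier -> ¬take_oath), contraposes to O(take_oath -> redact_dossier); with O(take_oath) we get O(redact_dossier).
The contrapositive of premise 3 (O(pay_taxes -> ¬redact_dossier)) is O(redact_dossier -> ¬pay_taxes), and O(redact_dossier) is already established, so O(¬pay_taxes).
So O(¬pay_taxes) holds, i.e. pay_taxes is forbidden. None of the other listed options is forbidden under the premises.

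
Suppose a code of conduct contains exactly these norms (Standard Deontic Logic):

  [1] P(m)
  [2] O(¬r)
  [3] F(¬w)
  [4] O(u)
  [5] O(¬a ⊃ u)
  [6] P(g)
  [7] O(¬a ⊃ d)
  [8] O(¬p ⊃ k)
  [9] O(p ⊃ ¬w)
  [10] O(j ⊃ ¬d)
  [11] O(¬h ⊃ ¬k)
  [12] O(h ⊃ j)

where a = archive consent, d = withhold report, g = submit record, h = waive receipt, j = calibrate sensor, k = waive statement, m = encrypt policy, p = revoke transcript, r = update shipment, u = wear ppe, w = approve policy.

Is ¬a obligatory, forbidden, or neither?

Forbidden

Premise 3, F(¬w), is equivalent to O(w).
Premise 9, O(p ⊃ ¬w), contraposes to O(w ⊃ ¬p); with O(w) we get O(¬p).
From O(¬p) and premise 8, O(¬p ⊃ k), we obtain O(k).
Premise 11, O(¬h ⊃ ¬k), contraposes to O(k ⊃ h); with O(k) we get O(h).
Premise 12 is O(h ⊃ j); since O(h), deontic closure gives O(j).
Premise 10 is O(j ⊃ ¬d); since O(j), deontic closure gives O(¬d).
The contrapositive of premise 7 (O(¬a ⊃ d)) is O(¬d ⊃ a), and O(¬d) is already established, so O(a).
Premises 1, 2, 4, 5, 6 do not contribute to this derivation.
Thus O(a), which is F(¬a): ¬a is forbidden.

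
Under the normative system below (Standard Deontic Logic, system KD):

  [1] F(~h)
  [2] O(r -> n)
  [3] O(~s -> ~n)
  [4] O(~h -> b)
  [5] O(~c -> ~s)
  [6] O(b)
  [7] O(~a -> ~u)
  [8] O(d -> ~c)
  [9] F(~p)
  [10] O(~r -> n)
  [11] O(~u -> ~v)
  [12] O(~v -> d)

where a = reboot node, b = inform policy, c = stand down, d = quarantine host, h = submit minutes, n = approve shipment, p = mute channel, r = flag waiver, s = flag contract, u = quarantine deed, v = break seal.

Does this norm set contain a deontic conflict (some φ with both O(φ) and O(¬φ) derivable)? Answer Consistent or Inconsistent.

Consistent

Premise 4 is O(~h -> b); even if O(b) held, inferring O(~h) would be affirming the consequent — invalid.
So O(~h) is not derivable, and the apparent clash with O(h) does not arise.
A world satisfying every obligation exists (e.g. a=true, b=true, c=true, d=false, h=true, n=true, p=true, r=false, s=true, u=true, v=true); no atom is both obligatory and forbidden, so the set is consistent.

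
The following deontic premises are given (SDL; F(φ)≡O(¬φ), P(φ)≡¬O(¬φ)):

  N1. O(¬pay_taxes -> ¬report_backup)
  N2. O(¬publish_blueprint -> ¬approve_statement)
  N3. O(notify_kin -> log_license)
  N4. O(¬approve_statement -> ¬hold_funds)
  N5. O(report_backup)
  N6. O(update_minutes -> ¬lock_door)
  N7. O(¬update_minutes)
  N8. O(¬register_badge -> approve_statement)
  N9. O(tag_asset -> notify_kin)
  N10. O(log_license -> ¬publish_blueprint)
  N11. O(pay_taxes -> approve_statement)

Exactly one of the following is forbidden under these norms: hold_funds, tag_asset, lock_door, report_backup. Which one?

tag_asset

From premise 5 we have O(report_backup).
Premise 1 is O(¬pay_taxes -> ¬report_backup); contrapositively O(report_backup -> pay_taxes). Since O(report_backup) holds, K gives O(pay_taxes).
Premise 11 is O(pay_taxes -> approve_statement); since O(pay_taxes), deontic closure gives O(approve_statement).
The contrapositive of premise 2 (O(¬publish_blueprint -> ¬approve_statement)) is O(approve_statement -> publish_blueprint), and O(approve_statement) is already established, so O(publish_blueprint).
The contrapositive of premise 10 (O(log_license -> ¬publish_blueprint)) is O(publish_blueprint -> ¬log_license), and O(publish_blueprint) is already established, so O(¬log_license).
The contrapositive of premise 3 (O(notify_kin -> log_license)) is O(¬log_license -> ¬notify_kin), and O(¬log_license) is already established, so O(¬notify_kin).
The contrapositive of premise 9 (O(tag_asset -> notify_kin)) is O(¬notify_kin -> ¬tag_asset), and O(¬notify_kin) is already established, so O(¬tag_asset).
So O(¬tag_asset) holds, i.e. tag_asset is forbidden. None of the other listed options is forbidden under the premises.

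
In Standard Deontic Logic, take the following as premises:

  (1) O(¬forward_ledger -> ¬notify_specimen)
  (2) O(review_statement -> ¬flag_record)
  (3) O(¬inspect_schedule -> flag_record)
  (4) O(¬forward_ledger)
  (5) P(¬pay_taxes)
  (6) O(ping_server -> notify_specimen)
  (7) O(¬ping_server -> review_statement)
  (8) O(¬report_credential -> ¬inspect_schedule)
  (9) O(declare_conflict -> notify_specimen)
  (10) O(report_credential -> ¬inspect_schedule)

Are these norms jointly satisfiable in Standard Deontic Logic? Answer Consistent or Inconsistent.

Premises 8 and 10 are O(¬report_credential -> ¬inspect_schedule) and O(report_credential -> ¬inspect_schedule); every ideal world satisfies ¬report_credential or report_credential, so in either case ¬inspect_schedule holds — hence O(¬inspect_schedule).
From O(¬inspect_schedule) and premise 3, O(¬inspect_schedule -> flag_record), we obtain O(flag_record).
Premise 2 is O(review_statement -> ¬flag_record); contrapositively O(flag_record -> ¬review_statement). Since O(flag_record) holds, K gives O(¬review_statement).
Premise 7 is O(¬ping_server -> review_statement); contrapositively O(¬review_statement -> ping_server). Since O(¬review_statement) holds, K gives O(ping_server).
With premise 6, O(ping_server -> notify_specimen), the K-axiom yields O(notify_specimen).
Premise 1 is O(¬forward_ledger -> ¬notify_specimen); contrapositively O(notify_specimen -> forward_ledger). Since O(notify_specimen) holds, K gives O(forward_ledger).
But premise 4 directly asserts O(¬forward_ledger).
We now have both O(forward_ledger) and O(¬forward_ledger) — forward_ledger is simultaneously obligatory and forbidden, violating the D-axiom.

Inconsistent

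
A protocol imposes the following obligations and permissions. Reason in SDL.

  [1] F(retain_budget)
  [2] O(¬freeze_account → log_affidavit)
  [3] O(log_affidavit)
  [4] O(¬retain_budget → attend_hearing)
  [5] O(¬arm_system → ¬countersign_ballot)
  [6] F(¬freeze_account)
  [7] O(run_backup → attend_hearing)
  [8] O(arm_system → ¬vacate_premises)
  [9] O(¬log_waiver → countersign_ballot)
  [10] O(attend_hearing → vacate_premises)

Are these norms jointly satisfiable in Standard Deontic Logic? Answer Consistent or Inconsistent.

Premise 2 is O(¬freeze_account → log_affidavit); even if O(log_affidavit) held, inferring O(¬freeze_account) would be affirming the consequent — invalid.
So O(¬freeze_account) is not derivable, and the apparent clash with O(freeze_account) does not arise.
A world satisfying every obligation exists (e.g. arm_system=false, attend_hearing=true, countersign_ballot=false, freeze_account=true, log_affidavit=true, log_waiver=true, retain_budget=false, run_backup=false, vacate_premises=true); no atom is both obligatory and forbidden, so the set is consistent.

Consistent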